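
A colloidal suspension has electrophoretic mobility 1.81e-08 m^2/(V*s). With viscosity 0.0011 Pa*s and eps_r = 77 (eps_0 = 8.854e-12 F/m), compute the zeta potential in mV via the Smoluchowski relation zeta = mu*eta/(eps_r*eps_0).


Smoluchowski equation: zeta = mu * eta / (eps_r * eps_0)
zeta = 1.81e-08 * 0.0011 / (77 * 8.854e-12)
zeta = 0.029204 V = 29.2 mV

29.2


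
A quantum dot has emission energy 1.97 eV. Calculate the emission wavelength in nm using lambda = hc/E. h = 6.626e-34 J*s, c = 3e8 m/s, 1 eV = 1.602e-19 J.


Convert energy: E = 1.97 eV = 1.97 * 1.602e-19 = 3.15594e-19 J
lambda = h*c / E = 6.626e-34 * 3e8 / 3.15594e-19
lambda = 6.2986e-07 m = 629.9 nm

629.9


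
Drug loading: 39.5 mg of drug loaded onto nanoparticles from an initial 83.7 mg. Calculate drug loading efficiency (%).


Drug loading efficiency = (drug loaded / drug initial) * 100
DLE = 39.5 / 83.7 * 100
DLE = 0.4719 * 100
DLE = 47.19%

47.19


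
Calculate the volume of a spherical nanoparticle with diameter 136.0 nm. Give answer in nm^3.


Radius r = 136.0/2 = 68 nm
Volume V = (4/3) * pi * r^3
V = (4/3) * pi * (68)^3
V = 1317089.68 nm^3

1317089.68


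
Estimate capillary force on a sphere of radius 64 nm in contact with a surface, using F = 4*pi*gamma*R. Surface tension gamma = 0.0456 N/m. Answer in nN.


Convert radius: R = 64 nm = 6.4e-08 m
F = 4 * pi * gamma * R
F = 4 * pi * 0.0456 * 6.4e-08
F = 3.66737e-08 N = 36.6737 nN

36.6737


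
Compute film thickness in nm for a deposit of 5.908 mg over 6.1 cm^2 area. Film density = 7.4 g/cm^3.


Convert: m = 5.908 mg = 5.9080e-06 kg, A = 6.1 cm^2 = 6.1000e-04 m^2, rho = 7.4 g/cm^3 = 7400 kg/m^3
t = m / (A * rho)
t = 5.9080e-06 / (6.1000e-04 * 7400)
t = 1.3088e-06 m = 1308.8 nm

1308.8


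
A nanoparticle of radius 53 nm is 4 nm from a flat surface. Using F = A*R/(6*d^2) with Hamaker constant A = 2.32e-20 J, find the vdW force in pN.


Convert to SI: R = 53 nm = 5.3e-08 m, d = 4 nm = 4e-09 m
F = A * R / (6 * d^2)
F = 2.32e-20 * 5.3e-08 / (6 * (4e-09)^2)
F = 1.28083e-11 N = 12.808 pN

12.808


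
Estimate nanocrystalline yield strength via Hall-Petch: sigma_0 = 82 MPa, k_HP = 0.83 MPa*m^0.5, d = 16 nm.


d = 16 nm = 1.6e-08 m
sqrt(d) = 0.0001264911
Hall-Petch contribution = k / sqrt(d) = 0.83 / 0.0001264911 = 6561.7 MPa
sigma = sigma_0 + k/sqrt(d) = 82 + 6561.7 = 6643.7 MPa

6643.7


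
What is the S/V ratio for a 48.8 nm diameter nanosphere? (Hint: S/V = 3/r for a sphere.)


Radius r = 48.8/2 = 24.4 nm
S/V = 3 / r = 3 / 24.4
S/V = 0.123 nm^-1

0.123


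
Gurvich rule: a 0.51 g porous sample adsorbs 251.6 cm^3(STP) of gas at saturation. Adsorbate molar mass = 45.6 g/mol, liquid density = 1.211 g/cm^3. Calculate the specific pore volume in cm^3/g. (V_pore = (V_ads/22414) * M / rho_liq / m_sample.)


Moles adsorbed n = V_ads / 22414 = 251.6 / 22414 = 1.122513e-02 mol
Liquid volume V_liq = n * M / rho_liq = 1.122513e-02 * 45.6 / 1.211 = 0.42268 cm^3
Specific pore volume V_pore = V_liq / m_sample = 0.42268 / 0.51
V_pore = 0.8288 cm^3/g

0.8288


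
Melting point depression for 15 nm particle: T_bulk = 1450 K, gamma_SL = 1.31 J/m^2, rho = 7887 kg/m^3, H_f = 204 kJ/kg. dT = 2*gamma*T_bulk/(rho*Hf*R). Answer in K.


Radius R = 15/2 = 7.5 nm = 7.5e-09 m
Convert H_f = 204 kJ/kg = 204000 J/kg
dT = 2 * gamma_SL * T_bulk / (rho * H_f * R)
dT = 2 * 1.31 * 1450 / (7887 * 204000 * 7.5e-09)
dT = 314.8 K

314.8


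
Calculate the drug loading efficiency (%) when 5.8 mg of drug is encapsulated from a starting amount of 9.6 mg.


Drug loading efficiency = (drug loaded / drug initial) * 100
DLE = 5.8 / 9.6 * 100
DLE = 0.6042 * 100
DLE = 60.42%

60.42


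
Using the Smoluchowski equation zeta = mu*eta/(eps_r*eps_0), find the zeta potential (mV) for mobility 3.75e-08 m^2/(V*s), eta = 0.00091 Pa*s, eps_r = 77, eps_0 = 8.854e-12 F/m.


Smoluchowski equation: zeta = mu * eta / (eps_r * eps_0)
zeta = 3.75e-08 * 0.00091 / (77 * 8.854e-12)
zeta = 0.050054 V = 50.05 mV

50.05


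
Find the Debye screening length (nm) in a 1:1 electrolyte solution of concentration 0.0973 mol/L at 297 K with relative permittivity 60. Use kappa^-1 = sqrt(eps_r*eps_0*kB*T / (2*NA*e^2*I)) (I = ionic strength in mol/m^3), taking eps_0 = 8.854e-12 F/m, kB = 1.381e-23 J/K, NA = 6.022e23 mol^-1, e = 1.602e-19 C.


Ionic strength I = 0.0973 * 1^2 * 1000 = 97.3 mol/m^3
kappa^-1 = sqrt(60 * 8.854e-12 * 1.381e-23 * 297 / (2 * 6.022e23 * (1.602e-19)^2 * 97.3))
kappa^-1 = 0.851 nm

0.851


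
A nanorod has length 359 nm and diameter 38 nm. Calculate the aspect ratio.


Aspect ratio AR = length / diameter
AR = 359 / 38
AR = 9.45

9.45


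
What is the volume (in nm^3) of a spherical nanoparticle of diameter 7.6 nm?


Radius r = 7.6/2 = 3.8 nm
Volume V = (4/3) * pi * r^3
V = (4/3) * pi * (3.8)^3
V = 229.85 nm^3

229.85


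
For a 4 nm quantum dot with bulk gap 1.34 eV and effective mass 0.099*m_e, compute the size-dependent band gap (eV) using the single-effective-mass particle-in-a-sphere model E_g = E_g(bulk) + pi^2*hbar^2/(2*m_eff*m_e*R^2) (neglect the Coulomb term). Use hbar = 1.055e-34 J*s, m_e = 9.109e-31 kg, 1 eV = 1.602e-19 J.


Radius R = 4/2 nm = 2e-09 m
Confinement energy dE = pi^2 * hbar^2 / (2 * m_eff * m_e * R^2)
dE = pi^2 * (1.055e-34)^2 / (2 * 0.099 * 9.109e-31 * (2e-09)^2) J, divided by 1.602e-19 J/eV
dE = 0.9505 eV
Total band gap = E_g(bulk) + dE = 1.34 + 0.9505 = 2.2905 eV

2.2905


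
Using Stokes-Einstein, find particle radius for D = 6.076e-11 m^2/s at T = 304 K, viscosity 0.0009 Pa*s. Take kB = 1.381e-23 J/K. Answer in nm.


Stokes-Einstein: R = kB*T / (6*pi*eta*D)
R = 1.381e-23 * 304 / (6 * pi * 0.0009 * 6.076e-11)
R = 4.07292e-09 m = 4.07 nm

4.07


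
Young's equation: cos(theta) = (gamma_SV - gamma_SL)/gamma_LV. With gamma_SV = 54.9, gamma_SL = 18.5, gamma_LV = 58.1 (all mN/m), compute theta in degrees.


cos(theta) = (gamma_SV - gamma_SL) / gamma_LV
cos(theta) = (54.9 - 18.5) / 58.1
cos(theta) = 0.626506
theta = arccos(0.626506) = 51.21 degrees

51.21


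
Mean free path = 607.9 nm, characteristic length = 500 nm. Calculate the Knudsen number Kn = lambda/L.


Knudsen number Kn = lambda / L
Kn = 607.9 / 500
Kn = 1.2158

1.2158


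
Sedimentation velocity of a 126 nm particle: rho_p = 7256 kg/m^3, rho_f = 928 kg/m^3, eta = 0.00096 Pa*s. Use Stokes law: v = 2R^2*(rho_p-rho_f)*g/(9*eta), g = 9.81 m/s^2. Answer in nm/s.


Radius R = 126/2 nm = 6.3e-08 m
Density difference = 7256 - 928 = 6328 kg/m^3
v = 2 * R^2 * (rho_p - rho_f) * g / (9 * eta)
v = 2 * (6.3e-08)^2 * 6328 * 9.81 / (9 * 0.00096)
v = 5.70339e-08 m/s = 57.0339 nm/s

57.0339


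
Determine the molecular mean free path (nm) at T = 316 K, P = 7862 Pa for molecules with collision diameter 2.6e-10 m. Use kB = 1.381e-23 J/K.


Mean free path: lambda = kB*T / (sqrt(2) * pi * d^2 * P)
lambda = 1.381e-23 * 316 / (sqrt(2) * pi * (2.6e-10)^2 * 7862)
lambda = 1.84815e-06 m
lambda = 1848.15 nm

1848.15


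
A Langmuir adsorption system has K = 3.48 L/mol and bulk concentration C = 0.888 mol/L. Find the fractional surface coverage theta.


Langmuir isotherm: theta = K*C / (1 + K*C)
K*C = 3.48 * 0.888 = 3.09024
theta = 3.09024 / (1 + 3.09024) = 3.09024 / 4.09024
theta = 0.7555

0.7555


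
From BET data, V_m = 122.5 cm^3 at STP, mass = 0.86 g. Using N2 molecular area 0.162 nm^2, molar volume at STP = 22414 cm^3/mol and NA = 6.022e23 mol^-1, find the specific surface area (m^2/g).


Number of moles in monolayer = V_m / 22414 = 122.5 / 22414 = 0.00546533
Number of molecules = moles * NA = 0.00546533 * 6.022e23
SA = molecules * sigma / mass
SA = (122.5 / 22414) * 6.022e23 * 0.162e-18 / 0.86
SA = 620.0 m^2/g

620.0


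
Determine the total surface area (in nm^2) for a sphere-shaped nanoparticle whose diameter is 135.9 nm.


Radius r = 135.9/2 = 67.95 nm
Surface area SA = 4 * pi * r^2
SA = 4 * pi * (67.95)^2
SA = 58021.48 nm^2

58021.48


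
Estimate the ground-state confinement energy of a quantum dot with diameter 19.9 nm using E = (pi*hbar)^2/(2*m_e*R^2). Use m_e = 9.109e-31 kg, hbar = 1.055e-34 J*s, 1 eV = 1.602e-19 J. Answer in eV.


Radius R = 19.9/2 = 9.95 nm = 9.95e-09 m
E = (pi * 1.055e-34)^2 / (2 * 9.109e-31 * (9.95e-09)^2)
E(J) = 6.09057e-22
E = E(J) / 1.602e-19 = 0.0038 eV

0.0038


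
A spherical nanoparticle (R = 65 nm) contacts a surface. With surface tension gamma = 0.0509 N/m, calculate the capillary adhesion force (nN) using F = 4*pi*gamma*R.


Convert radius: R = 65 nm = 6.5e-08 m
F = 4 * pi * gamma * R
F = 4 * pi * 0.0509 * 6.5e-08
F = 4.15758e-08 N = 41.5758 nN

41.5758


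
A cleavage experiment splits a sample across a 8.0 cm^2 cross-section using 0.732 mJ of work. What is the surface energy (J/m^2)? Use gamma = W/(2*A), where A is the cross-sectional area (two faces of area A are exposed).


Convert: A = 8.0 cm^2 = 0.0008 m^2, W = 0.732 mJ = 0.000732 J
Cleaving exposes two faces of area A, so total new surface = 2*A and gamma = W / (2*A)
gamma = 0.000732 / (2 * 0.0008)
gamma = 0.457 J/m^2

0.457


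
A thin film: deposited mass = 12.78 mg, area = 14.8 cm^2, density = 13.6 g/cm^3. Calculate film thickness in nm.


Convert: m = 12.78 mg = 1.2780e-05 kg, A = 14.8 cm^2 = 1.4800e-03 m^2, rho = 13.6 g/cm^3 = 13600 kg/m^3
t = m / (A * rho)
t = 1.2780e-05 / (1.4800e-03 * 13600)
t = 6.3494e-07 m = 634.9 nm

634.9


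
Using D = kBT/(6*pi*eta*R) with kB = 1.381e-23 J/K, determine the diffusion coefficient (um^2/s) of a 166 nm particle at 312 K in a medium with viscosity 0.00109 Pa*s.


Radius R = 166/2 = 83 nm = 8.3e-08 m
D = kB*T / (6*pi*eta*R)
D = 1.381e-23 * 312 / (6 * pi * 0.00109 * 8.3e-08)
D = 2.52664e-12 m^2/s = 2.527 um^2/s

2.527


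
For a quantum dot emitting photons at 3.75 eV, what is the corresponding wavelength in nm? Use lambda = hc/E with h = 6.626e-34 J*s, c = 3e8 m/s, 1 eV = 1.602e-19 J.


Convert energy: E = 3.75 eV = 3.75 * 1.602e-19 = 6.0075e-19 J
lambda = h*c / E = 6.626e-34 * 3e8 / 6.0075e-19
lambda = 3.30886e-07 m = 330.9 nm

330.9


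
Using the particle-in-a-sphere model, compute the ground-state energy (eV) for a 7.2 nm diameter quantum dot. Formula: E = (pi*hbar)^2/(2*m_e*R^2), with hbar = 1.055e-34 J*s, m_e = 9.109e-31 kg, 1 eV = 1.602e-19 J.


Radius R = 7.2/2 = 3.6 nm = 3.6e-09 m
E = (pi * 1.055e-34)^2 / (2 * 9.109e-31 * (3.6e-09)^2)
E(J) = 4.65263e-21
E = E(J) / 1.602e-19 = 0.029 eV

0.029


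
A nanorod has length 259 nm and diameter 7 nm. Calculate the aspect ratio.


Aspect ratio AR = length / diameter
AR = 259 / 7
AR = 37.0

37.0


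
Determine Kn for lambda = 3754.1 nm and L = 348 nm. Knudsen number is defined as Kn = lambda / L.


Knudsen number Kn = lambda / L
Kn = 3754.1 / 348
Kn = 10.7876

10.7876


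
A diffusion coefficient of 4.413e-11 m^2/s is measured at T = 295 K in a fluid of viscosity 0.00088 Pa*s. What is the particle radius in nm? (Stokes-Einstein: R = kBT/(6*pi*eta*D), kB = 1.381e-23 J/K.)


Stokes-Einstein: R = kB*T / (6*pi*eta*D)
R = 1.381e-23 * 295 / (6 * pi * 0.00088 * 4.413e-11)
R = 5.56542e-09 m = 5.57 nm

5.57


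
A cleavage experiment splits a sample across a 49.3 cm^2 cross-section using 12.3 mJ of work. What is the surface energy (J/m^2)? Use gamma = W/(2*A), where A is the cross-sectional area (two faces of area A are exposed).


Convert: A = 49.3 cm^2 = 0.00493 m^2, W = 12.3 mJ = 0.0123 J
Cleaving exposes two faces of area A, so total new surface = 2*A and gamma = W / (2*A)
gamma = 0.0123 / (2 * 0.00493)
gamma = 1.247 J/m^2

1.247


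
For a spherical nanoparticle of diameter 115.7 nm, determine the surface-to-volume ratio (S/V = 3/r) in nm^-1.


Radius r = 115.7/2 = 57.85 nm
S/V = 3 / r = 3 / 57.85
S/V = 0.0519 nm^-1

0.0519


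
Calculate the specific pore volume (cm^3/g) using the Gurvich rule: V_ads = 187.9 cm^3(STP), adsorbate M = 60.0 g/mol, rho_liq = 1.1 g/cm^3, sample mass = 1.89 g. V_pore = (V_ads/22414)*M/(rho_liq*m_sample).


Moles adsorbed n = V_ads / 22414 = 187.9 / 22414 = 8.383153e-03 mol
Liquid volume V_liq = n * M / rho_liq = 8.383153e-03 * 60.0 / 1.1 = 0.45726 cm^3
Specific pore volume V_pore = V_liq / m_sample = 0.45726 / 1.89
V_pore = 0.2419 cm^3/g

0.2419


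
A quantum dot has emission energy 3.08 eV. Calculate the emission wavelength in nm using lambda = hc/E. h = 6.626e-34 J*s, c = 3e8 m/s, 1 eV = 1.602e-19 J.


Convert energy: E = 3.08 eV = 3.08 * 1.602e-19 = 4.93416e-19 J
lambda = h*c / E = 6.626e-34 * 3e8 / 4.93416e-19
lambda = 4.02865e-07 m = 402.9 nm

402.9


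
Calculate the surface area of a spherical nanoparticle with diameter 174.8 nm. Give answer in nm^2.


Radius r = 174.8/2 = 87.4 nm
Surface area SA = 4 * pi * r^2
SA = 4 * pi * (87.4)^2
SA = 95991.49 nm^2

95991.49


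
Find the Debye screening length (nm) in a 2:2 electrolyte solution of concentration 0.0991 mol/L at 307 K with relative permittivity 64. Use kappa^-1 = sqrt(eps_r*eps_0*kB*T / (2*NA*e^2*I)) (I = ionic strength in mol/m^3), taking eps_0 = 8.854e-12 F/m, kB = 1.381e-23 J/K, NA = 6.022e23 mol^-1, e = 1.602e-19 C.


Ionic strength I = 0.0991 * 2^2 * 1000 = 396.4 mol/m^3
kappa^-1 = sqrt(64 * 8.854e-12 * 1.381e-23 * 307 / (2 * 6.022e23 * (1.602e-19)^2 * 396.4))
kappa^-1 = 0.443 nm

0.443


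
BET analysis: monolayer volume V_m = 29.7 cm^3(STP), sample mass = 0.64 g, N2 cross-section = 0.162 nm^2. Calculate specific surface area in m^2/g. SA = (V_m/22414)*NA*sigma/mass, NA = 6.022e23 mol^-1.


Number of moles in monolayer = V_m / 22414 = 29.7 / 22414 = 0.00132506
Number of molecules = moles * NA = 0.00132506 * 6.022e23
SA = molecules * sigma / mass
SA = (29.7 / 22414) * 6.022e23 * 0.162e-18 / 0.64
SA = 202.0 m^2/g

202.0


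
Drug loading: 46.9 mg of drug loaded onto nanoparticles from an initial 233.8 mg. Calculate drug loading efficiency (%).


Drug loading efficiency = (drug loaded / drug initial) * 100
DLE = 46.9 / 233.8 * 100
DLE = 0.2006 * 100
DLE = 20.06%

20.06


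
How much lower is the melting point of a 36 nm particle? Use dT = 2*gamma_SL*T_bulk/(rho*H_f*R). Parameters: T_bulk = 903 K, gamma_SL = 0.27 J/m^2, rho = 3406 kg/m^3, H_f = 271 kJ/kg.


Radius R = 36/2 = 18 nm = 1.8e-08 m
Convert H_f = 271 kJ/kg = 271000 J/kg
dT = 2 * gamma_SL * T_bulk / (rho * H_f * R)
dT = 2 * 0.27 * 903 / (3406 * 271000 * 1.8e-08)
dT = 29.3 K

29.3


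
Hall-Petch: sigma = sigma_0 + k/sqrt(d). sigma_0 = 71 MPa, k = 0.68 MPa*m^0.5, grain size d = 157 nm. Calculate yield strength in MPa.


d = 157 nm = 1.57e-07 m
sqrt(d) = 0.0003962323
Hall-Petch contribution = k / sqrt(d) = 0.68 / 0.0003962323 = 1716.2 MPa
sigma = sigma_0 + k/sqrt(d) = 71 + 1716.2 = 1787.2 MPa

1787.2


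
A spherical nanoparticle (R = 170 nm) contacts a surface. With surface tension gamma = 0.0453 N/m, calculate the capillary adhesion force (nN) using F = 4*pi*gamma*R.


Convert radius: R = 170 nm = 1.7e-07 m
F = 4 * pi * gamma * R
F = 4 * pi * 0.0453 * 1.7e-07
F = 9.67736e-08 N = 96.7736 nN

96.7736


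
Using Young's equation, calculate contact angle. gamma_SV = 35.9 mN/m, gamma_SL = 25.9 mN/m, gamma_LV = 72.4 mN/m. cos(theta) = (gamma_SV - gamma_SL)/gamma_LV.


cos(theta) = (gamma_SV - gamma_SL) / gamma_LV
cos(theta) = (35.9 - 25.9) / 72.4
cos(theta) = 0.138122
theta = arccos(0.138122) = 82.06 degrees

82.06


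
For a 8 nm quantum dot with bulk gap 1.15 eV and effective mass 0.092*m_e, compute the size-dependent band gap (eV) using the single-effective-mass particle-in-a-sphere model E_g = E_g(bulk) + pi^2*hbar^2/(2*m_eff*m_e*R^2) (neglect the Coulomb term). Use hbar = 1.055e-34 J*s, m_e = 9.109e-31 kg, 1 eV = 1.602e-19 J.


Radius R = 8/2 nm = 4e-09 m
Confinement energy dE = pi^2 * hbar^2 / (2 * m_eff * m_e * R^2)
dE = pi^2 * (1.055e-34)^2 / (2 * 0.092 * 9.109e-31 * (4e-09)^2) J, divided by 1.602e-19 J/eV
dE = 0.2557 eV
Total band gap = E_g(bulk) + dE = 1.15 + 0.2557 = 1.4057 eV

1.4057


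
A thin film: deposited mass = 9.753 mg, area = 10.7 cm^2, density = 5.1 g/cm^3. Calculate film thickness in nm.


Convert: m = 9.753 mg = 9.7530e-06 kg, A = 10.7 cm^2 = 1.0700e-03 m^2, rho = 5.1 g/cm^3 = 5100 kg/m^3
t = m / (A * rho)
t = 9.7530e-06 / (1.0700e-03 * 5100)
t = 1.7872e-06 m = 1787.2 nm

1787.2


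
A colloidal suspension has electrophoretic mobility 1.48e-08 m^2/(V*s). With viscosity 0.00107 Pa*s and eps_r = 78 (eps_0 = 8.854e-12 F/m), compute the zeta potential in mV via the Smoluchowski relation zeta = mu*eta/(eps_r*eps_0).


Smoluchowski equation: zeta = mu * eta / (eps_r * eps_0)
zeta = 1.48e-08 * 0.00107 / (78 * 8.854e-12)
zeta = 0.02293 V = 22.93 mV

22.93


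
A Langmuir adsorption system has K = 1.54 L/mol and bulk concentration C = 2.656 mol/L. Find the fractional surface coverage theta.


Langmuir isotherm: theta = K*C / (1 + K*C)
K*C = 1.54 * 2.656 = 4.09024
theta = 4.09024 / (1 + 4.09024) = 4.09024 / 5.09024
theta = 0.8035

0.8035


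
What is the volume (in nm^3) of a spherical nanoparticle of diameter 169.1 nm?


Radius r = 169.1/2 = 84.55 nm
Volume V = (4/3) * pi * r^3
V = (4/3) * pi * (84.55)^3
V = 2531800.29 nm^3

2531800.29


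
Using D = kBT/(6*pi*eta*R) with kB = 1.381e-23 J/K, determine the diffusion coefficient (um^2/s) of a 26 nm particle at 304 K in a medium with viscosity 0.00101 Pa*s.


Radius R = 26/2 = 13 nm = 1.3e-08 m
D = kB*T / (6*pi*eta*R)
D = 1.381e-23 * 304 / (6 * pi * 0.00101 * 1.3e-08)
D = 1.6963e-11 m^2/s = 16.963 um^2/s

16.963


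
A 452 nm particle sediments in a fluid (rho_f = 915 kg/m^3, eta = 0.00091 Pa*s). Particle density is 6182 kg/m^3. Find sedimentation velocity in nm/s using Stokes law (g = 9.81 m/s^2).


Radius R = 452/2 nm = 2.26e-07 m
Density difference = 6182 - 915 = 5267 kg/m^3
v = 2 * R^2 * (rho_p - rho_f) * g / (9 * eta)
v = 2 * (2.26e-07)^2 * 5267 * 9.81 / (9 * 0.00091)
v = 6.44459e-07 m/s = 644.459 nm/s

644.459


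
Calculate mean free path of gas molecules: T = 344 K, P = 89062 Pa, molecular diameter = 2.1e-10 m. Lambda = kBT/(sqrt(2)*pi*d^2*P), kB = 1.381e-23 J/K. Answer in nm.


Mean free path: lambda = kB*T / (sqrt(2) * pi * d^2 * P)
lambda = 1.381e-23 * 344 / (sqrt(2) * pi * (2.1e-10)^2 * 89062)
lambda = 2.72243e-07 m
lambda = 272.24 nm

272.24


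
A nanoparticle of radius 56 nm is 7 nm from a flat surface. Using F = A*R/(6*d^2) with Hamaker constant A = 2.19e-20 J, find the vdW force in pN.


Convert to SI: R = 56 nm = 5.6e-08 m, d = 7 nm = 7e-09 m
F = A * R / (6 * d^2)
F = 2.19e-20 * 5.6e-08 / (6 * (7e-09)^2)
F = 4.17143e-12 N = 4.171 pN

4.171


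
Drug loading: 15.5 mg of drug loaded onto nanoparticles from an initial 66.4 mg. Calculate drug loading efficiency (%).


Drug loading efficiency = (drug loaded / drug initial) * 100
DLE = 15.5 / 66.4 * 100
DLE = 0.2334 * 100
DLE = 23.34%

23.34


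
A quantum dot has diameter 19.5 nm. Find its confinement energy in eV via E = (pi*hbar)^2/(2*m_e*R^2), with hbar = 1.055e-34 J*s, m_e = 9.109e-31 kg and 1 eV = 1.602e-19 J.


Radius R = 19.5/2 = 9.75 nm = 9.75e-09 m
E = (pi * 1.055e-34)^2 / (2 * 9.109e-31 * (9.75e-09)^2)
E(J) = 6.343e-22
E = E(J) / 1.602e-19 = 0.004 eV

0.004


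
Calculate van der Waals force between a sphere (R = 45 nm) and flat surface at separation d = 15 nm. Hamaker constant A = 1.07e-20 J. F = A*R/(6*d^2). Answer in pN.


Convert to SI: R = 45 nm = 4.5e-08 m, d = 15 nm = 1.5e-08 m
F = A * R / (6 * d^2)
F = 1.07e-20 * 4.5e-08 / (6 * (1.5e-08)^2)
F = 3.56667e-13 N = 0.357 pN

0.357


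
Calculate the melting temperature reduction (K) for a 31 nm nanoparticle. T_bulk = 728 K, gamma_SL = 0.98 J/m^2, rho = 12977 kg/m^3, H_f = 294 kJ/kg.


Radius R = 31/2 = 15.5 nm = 1.55e-08 m
Convert H_f = 294 kJ/kg = 294000 J/kg
dT = 2 * gamma_SL * T_bulk / (rho * H_f * R)
dT = 2 * 0.98 * 728 / (12977 * 294000 * 1.55e-08)
dT = 24.1 K

24.1


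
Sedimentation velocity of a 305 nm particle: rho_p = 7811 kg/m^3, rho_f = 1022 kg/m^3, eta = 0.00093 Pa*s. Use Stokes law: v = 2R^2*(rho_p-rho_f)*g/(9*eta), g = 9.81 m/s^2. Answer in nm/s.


Radius R = 305/2 nm = 1.525e-07 m
Density difference = 7811 - 1022 = 6789 kg/m^3
v = 2 * R^2 * (rho_p - rho_f) * g / (9 * eta)
v = 2 * (1.525e-07)^2 * 6789 * 9.81 / (9 * 0.00093)
v = 3.701e-07 m/s = 370.1 nm/s

370.1


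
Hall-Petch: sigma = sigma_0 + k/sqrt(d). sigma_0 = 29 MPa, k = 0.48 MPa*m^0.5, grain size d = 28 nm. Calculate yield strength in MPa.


d = 28 nm = 2.8e-08 m
sqrt(d) = 0.000167332
Hall-Petch contribution = k / sqrt(d) = 0.48 / 0.000167332 = 2868.5 MPa
sigma = sigma_0 + k/sqrt(d) = 29 + 2868.5 = 2897.5 MPa

2897.5


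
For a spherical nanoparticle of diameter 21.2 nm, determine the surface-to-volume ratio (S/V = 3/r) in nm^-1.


Radius r = 21.2/2 = 10.6 nm
S/V = 3 / r = 3 / 10.6
S/V = 0.283 nm^-1

0.283


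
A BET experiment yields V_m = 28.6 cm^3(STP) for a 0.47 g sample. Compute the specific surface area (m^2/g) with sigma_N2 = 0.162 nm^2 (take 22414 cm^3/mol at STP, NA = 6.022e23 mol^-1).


Number of moles in monolayer = V_m / 22414 = 28.6 / 22414 = 0.00127599
Number of molecules = moles * NA = 0.00127599 * 6.022e23
SA = molecules * sigma / mass
SA = (28.6 / 22414) * 6.022e23 * 0.162e-18 / 0.47
SA = 264.9 m^2/g

264.9


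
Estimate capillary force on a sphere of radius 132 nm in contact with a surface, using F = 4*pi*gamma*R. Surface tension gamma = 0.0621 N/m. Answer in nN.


Convert radius: R = 132 nm = 1.32e-07 m
F = 4 * pi * gamma * R
F = 4 * pi * 0.0621 * 1.32e-07
F = 1.03009e-07 N = 103.0091 nN

103.0091


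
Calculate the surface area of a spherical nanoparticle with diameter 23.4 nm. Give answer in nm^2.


Radius r = 23.4/2 = 11.7 nm
Surface area SA = 4 * pi * r^2
SA = 4 * pi * (11.7)^2
SA = 1720.21 nm^2

1720.21


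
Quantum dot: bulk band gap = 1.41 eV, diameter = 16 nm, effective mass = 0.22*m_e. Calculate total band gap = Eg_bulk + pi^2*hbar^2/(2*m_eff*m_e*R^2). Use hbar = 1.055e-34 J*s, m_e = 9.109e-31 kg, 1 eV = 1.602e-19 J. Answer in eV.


Radius R = 16/2 nm = 8e-09 m
Confinement energy dE = pi^2 * hbar^2 / (2 * m_eff * m_e * R^2)
dE = pi^2 * (1.055e-34)^2 / (2 * 0.22 * 9.109e-31 * (8e-09)^2) J, divided by 1.602e-19 J/eV
dE = 0.0267 eV
Total band gap = E_g(bulk) + dE = 1.41 + 0.0267 = 1.4367 eV

1.4367


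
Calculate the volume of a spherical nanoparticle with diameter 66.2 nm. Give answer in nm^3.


Radius r = 66.2/2 = 33.1 nm
Volume V = (4/3) * pi * r^3
V = (4/3) * pi * (33.1)^3
V = 151905.18 nm^3

151905.18


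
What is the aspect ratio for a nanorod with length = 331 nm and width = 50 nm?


Aspect ratio AR = length / diameter
AR = 331 / 50
AR = 6.62

6.62


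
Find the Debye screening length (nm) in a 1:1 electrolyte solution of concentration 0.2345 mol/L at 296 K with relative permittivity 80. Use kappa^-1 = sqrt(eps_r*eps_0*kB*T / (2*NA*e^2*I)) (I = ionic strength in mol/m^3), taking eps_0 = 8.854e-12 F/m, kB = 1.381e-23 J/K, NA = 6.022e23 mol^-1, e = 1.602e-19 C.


Ionic strength I = 0.2345 * 1^2 * 1000 = 234.5 mol/m^3
kappa^-1 = sqrt(80 * 8.854e-12 * 1.381e-23 * 296 / (2 * 6.022e23 * (1.602e-19)^2 * 234.5))
kappa^-1 = 0.632 nm

0.632


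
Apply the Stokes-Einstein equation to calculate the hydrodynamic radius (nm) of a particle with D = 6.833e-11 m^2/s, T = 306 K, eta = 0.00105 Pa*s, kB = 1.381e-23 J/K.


Stokes-Einstein: R = kB*T / (6*pi*eta*D)
R = 1.381e-23 * 306 / (6 * pi * 0.00105 * 6.833e-11)
R = 3.12474e-09 m = 3.12 nm

3.12


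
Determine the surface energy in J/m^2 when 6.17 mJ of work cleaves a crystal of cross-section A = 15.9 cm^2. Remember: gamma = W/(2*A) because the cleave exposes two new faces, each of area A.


Convert: A = 15.9 cm^2 = 0.00159 m^2, W = 6.17 mJ = 0.00617 J
Cleaving exposes two faces of area A, so total new surface = 2*A and gamma = W / (2*A)
gamma = 0.00617 / (2 * 0.00159)
gamma = 1.94 J/m^2

1.94


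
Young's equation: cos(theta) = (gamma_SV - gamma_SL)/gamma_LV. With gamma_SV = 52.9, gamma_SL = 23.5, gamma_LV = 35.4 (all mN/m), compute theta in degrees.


cos(theta) = (gamma_SV - gamma_SL) / gamma_LV
cos(theta) = (52.9 - 23.5) / 35.4
cos(theta) = 0.830508
theta = arccos(0.830508) = 33.85 degrees

33.85


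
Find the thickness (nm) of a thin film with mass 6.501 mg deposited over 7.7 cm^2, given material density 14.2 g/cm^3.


Convert: m = 6.501 mg = 6.5010e-06 kg, A = 7.7 cm^2 = 7.7000e-04 m^2, rho = 14.2 g/cm^3 = 14200 kg/m^3
t = m / (A * rho)
t = 6.5010e-06 / (7.7000e-04 * 14200)
t = 5.9457e-07 m = 594.6 nm

594.6


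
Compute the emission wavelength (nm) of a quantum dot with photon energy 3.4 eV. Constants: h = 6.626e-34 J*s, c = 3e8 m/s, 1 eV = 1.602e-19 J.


Convert energy: E = 3.4 eV = 3.4 * 1.602e-19 = 5.4468e-19 J
lambda = h*c / E = 6.626e-34 * 3e8 / 5.4468e-19
lambda = 3.64948e-07 m = 364.9 nm

364.9


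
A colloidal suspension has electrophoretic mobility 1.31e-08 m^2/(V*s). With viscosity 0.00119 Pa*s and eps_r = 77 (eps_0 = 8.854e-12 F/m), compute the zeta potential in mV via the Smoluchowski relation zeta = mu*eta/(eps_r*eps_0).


Smoluchowski equation: zeta = mu * eta / (eps_r * eps_0)
zeta = 1.31e-08 * 0.00119 / (77 * 8.854e-12)
zeta = 0.022866 V = 22.87 mV

22.87


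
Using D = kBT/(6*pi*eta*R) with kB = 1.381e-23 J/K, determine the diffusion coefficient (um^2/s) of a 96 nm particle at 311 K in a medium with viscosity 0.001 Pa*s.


Radius R = 96/2 = 48 nm = 4.8e-08 m
D = kB*T / (6*pi*eta*R)
D = 1.381e-23 * 311 / (6 * pi * 0.001 * 4.8e-08)
D = 4.74692e-12 m^2/s = 4.747 um^2/s

4.747


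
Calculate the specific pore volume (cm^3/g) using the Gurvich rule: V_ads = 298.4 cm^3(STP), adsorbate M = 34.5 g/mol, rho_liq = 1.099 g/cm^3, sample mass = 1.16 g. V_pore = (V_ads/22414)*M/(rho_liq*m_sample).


Moles adsorbed n = V_ads / 22414 = 298.4 / 22414 = 1.331311e-02 mol
Liquid volume V_liq = n * M / rho_liq = 1.331311e-02 * 34.5 / 1.099 = 0.41793 cm^3
Specific pore volume V_pore = V_liq / m_sample = 0.41793 / 1.16
V_pore = 0.3603 cm^3/g

0.3603


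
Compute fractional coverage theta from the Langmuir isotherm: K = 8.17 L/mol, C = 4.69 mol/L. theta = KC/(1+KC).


Langmuir isotherm: theta = K*C / (1 + K*C)
K*C = 8.17 * 4.69 = 38.3173
theta = 38.3173 / (1 + 38.3173) = 38.3173 / 39.3173
theta = 0.9746

0.9746


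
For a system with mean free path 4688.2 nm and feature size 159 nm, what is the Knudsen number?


Knudsen number Kn = lambda / L
Kn = 4688.2 / 159
Kn = 29.4855

29.4855


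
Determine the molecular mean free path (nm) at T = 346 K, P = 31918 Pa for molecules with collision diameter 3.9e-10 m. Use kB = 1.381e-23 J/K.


Mean free path: lambda = kB*T / (sqrt(2) * pi * d^2 * P)
lambda = 1.381e-23 * 346 / (sqrt(2) * pi * (3.9e-10)^2 * 31918)
lambda = 2.21534e-07 m
lambda = 221.53 nm

221.53


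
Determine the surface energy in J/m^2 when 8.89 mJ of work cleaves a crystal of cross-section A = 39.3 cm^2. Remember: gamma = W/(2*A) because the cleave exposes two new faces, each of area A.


Convert: A = 39.3 cm^2 = 0.00393 m^2, W = 8.89 mJ = 0.00889 J
Cleaving exposes two faces of area A, so total new surface = 2*A and gamma = W / (2*A)
gamma = 0.00889 / (2 * 0.00393)
gamma = 1.131 J/m^2

1.131


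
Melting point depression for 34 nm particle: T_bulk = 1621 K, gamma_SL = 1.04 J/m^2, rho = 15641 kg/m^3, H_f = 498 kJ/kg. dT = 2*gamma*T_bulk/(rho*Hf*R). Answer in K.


Radius R = 34/2 = 17 nm = 1.7e-08 m
Convert H_f = 498 kJ/kg = 498000 J/kg
dT = 2 * gamma_SL * T_bulk / (rho * H_f * R)
dT = 2 * 1.04 * 1621 / (15641 * 498000 * 1.7e-08)
dT = 25.5 K

25.5


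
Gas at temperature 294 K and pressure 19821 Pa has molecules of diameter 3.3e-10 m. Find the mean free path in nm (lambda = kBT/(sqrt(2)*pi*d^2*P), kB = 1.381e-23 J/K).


Mean free path: lambda = kB*T / (sqrt(2) * pi * d^2 * P)
lambda = 1.381e-23 * 294 / (sqrt(2) * pi * (3.3e-10)^2 * 19821)
lambda = 4.23373e-07 m
lambda = 423.37 nm

423.37


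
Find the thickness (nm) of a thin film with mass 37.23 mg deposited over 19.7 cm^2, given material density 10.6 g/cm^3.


Convert: m = 37.23 mg = 3.7230e-05 kg, A = 19.7 cm^2 = 1.9700e-03 m^2, rho = 10.6 g/cm^3 = 10600 kg/m^3
t = m / (A * rho)
t = 3.7230e-05 / (1.9700e-03 * 10600)
t = 1.7829e-06 m = 1782.9 nm

1782.9


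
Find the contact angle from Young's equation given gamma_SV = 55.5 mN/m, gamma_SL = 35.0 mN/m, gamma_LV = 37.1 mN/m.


cos(theta) = (gamma_SV - gamma_SL) / gamma_LV
cos(theta) = (55.5 - 35.0) / 37.1
cos(theta) = 0.552561
theta = arccos(0.552561) = 56.46 degrees

56.46


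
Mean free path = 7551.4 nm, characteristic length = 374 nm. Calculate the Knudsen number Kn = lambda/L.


Knudsen number Kn = lambda / L
Kn = 7551.4 / 374
Kn = 20.1909

20.1909


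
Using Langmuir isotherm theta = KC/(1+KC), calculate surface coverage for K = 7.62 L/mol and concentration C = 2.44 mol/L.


Langmuir isotherm: theta = K*C / (1 + K*C)
K*C = 7.62 * 2.44 = 18.5928
theta = 18.5928 / (1 + 18.5928) = 18.5928 / 19.5928
theta = 0.949

0.949


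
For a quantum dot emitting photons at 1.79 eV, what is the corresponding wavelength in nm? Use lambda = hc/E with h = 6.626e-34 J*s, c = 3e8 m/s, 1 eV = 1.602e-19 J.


Convert energy: E = 1.79 eV = 1.79 * 1.602e-19 = 2.86758e-19 J
lambda = h*c / E = 6.626e-34 * 3e8 / 2.86758e-19
lambda = 6.93198e-07 m = 693.2 nm

693.2


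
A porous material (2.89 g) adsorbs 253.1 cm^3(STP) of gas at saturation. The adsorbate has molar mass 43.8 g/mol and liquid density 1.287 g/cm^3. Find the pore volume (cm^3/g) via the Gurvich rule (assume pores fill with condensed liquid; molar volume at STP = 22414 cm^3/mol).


Moles adsorbed n = V_ads / 22414 = 253.1 / 22414 = 1.129205e-02 mol
Liquid volume V_liq = n * M / rho_liq = 1.129205e-02 * 43.8 / 1.287 = 0.38430 cm^3
Specific pore volume V_pore = V_liq / m_sample = 0.38430 / 2.89
V_pore = 0.133 cm^3/g

0.133


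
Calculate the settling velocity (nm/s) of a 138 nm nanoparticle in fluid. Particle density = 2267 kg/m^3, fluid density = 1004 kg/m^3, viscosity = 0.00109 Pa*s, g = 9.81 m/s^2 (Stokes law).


Radius R = 138/2 nm = 6.9e-08 m
Density difference = 2267 - 1004 = 1263 kg/m^3
v = 2 * R^2 * (rho_p - rho_f) * g / (9 * eta)
v = 2 * (6.9e-08)^2 * 1263 * 9.81 / (9 * 0.00109)
v = 1.20263e-08 m/s = 12.0263 nm/s

12.0263


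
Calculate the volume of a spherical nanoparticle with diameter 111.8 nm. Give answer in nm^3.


Radius r = 111.8/2 = 55.9 nm
Volume V = (4/3) * pi * r^3
V = (4/3) * pi * (55.9)^3
V = 731684.8 nm^3

731684.8


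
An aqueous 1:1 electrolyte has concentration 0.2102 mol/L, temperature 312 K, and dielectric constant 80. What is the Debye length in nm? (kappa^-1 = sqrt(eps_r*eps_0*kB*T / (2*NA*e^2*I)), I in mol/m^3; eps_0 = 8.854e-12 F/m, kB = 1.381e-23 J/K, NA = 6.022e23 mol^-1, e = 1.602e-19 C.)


Ionic strength I = 0.2102 * 1^2 * 1000 = 210.2 mol/m^3
kappa^-1 = sqrt(80 * 8.854e-12 * 1.381e-23 * 312 / (2 * 6.022e23 * (1.602e-19)^2 * 210.2))
kappa^-1 = 0.685 nm

0.685


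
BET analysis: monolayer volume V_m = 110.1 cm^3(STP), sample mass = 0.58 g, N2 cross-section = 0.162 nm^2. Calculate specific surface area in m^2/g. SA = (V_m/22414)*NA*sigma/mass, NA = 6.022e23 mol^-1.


Number of moles in monolayer = V_m / 22414 = 110.1 / 22414 = 0.00491211
Number of molecules = moles * NA = 0.00491211 * 6.022e23
SA = molecules * sigma / mass
SA = (110.1 / 22414) * 6.022e23 * 0.162e-18 / 0.58
SA = 826.2 m^2/g

826.2


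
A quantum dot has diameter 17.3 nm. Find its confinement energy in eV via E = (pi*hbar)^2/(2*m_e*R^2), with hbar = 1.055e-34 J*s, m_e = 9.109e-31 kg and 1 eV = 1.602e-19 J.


Radius R = 17.3/2 = 8.65 nm = 8.65e-09 m
E = (pi * 1.055e-34)^2 / (2 * 9.109e-31 * (8.65e-09)^2)
E(J) = 8.05883e-22
E = E(J) / 1.602e-19 = 0.005 eV

0.005


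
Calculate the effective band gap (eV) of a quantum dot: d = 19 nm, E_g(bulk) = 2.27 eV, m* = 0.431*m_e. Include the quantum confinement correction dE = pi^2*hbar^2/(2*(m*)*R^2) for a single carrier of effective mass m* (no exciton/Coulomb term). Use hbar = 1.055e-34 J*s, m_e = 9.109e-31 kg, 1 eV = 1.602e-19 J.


Radius R = 19/2 nm = 9.5e-09 m
Confinement energy dE = pi^2 * hbar^2 / (2 * m_eff * m_e * R^2)
dE = pi^2 * (1.055e-34)^2 / (2 * 0.431 * 9.109e-31 * (9.5e-09)^2) J, divided by 1.602e-19 J/eV
dE = 0.0097 eV
Total band gap = E_g(bulk) + dE = 2.27 + 0.0097 = 2.2797 eV

2.2797


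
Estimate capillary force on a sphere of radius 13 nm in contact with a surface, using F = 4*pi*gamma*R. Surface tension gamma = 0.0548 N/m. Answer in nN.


Convert radius: R = 13 nm = 1.3e-08 m
F = 4 * pi * gamma * R
F = 4 * pi * 0.0548 * 1.3e-08
F = 8.95228e-09 N = 8.9523 nN

8.9523


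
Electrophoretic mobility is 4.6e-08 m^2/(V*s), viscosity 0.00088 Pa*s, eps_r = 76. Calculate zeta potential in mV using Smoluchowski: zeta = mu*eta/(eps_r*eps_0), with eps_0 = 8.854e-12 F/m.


Smoluchowski equation: zeta = mu * eta / (eps_r * eps_0)
zeta = 4.6e-08 * 0.00088 / (76 * 8.854e-12)
zeta = 0.060157 V = 60.16 mV

60.16


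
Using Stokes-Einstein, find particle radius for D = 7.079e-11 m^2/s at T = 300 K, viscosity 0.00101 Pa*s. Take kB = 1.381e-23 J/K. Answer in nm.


Stokes-Einstein: R = kB*T / (6*pi*eta*D)
R = 1.381e-23 * 300 / (6 * pi * 0.00101 * 7.079e-11)
R = 3.07412e-09 m = 3.07 nm

3.07


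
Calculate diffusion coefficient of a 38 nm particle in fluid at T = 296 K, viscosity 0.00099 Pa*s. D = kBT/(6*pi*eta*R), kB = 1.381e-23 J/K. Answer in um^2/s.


Radius R = 38/2 = 19 nm = 1.9e-08 m
D = kB*T / (6*pi*eta*R)
D = 1.381e-23 * 296 / (6 * pi * 0.00099 * 1.9e-08)
D = 1.15291e-11 m^2/s = 11.529 um^2/s

11.529


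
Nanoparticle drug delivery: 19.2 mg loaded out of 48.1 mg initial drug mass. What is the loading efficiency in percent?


Drug loading efficiency = (drug loaded / drug initial) * 100
DLE = 19.2 / 48.1 * 100
DLE = 0.3992 * 100
DLE = 39.92%

39.92


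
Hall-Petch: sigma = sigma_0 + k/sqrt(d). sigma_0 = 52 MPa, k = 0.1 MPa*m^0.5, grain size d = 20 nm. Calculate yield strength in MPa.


d = 20 nm = 2e-08 m
sqrt(d) = 0.0001414214
Hall-Petch contribution = k / sqrt(d) = 0.1 / 0.0001414214 = 707.1 MPa
sigma = sigma_0 + k/sqrt(d) = 52 + 707.1 = 759.1 MPa

759.1


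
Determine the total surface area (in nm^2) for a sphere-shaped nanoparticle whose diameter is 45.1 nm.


Radius r = 45.1/2 = 22.55 nm
Surface area SA = 4 * pi * r^2
SA = 4 * pi * (22.55)^2
SA = 6390.03 nm^2

6390.03


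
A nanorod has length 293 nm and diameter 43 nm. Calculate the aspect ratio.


Aspect ratio AR = length / diameter
AR = 293 / 43
AR = 6.81

6.81


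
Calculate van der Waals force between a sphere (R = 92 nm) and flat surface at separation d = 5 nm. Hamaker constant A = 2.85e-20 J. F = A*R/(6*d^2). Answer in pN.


Convert to SI: R = 92 nm = 9.2e-08 m, d = 5 nm = 5e-09 m
F = A * R / (6 * d^2)
F = 2.85e-20 * 9.2e-08 / (6 * (5e-09)^2)
F = 1.748e-11 N = 17.48 pN

17.48


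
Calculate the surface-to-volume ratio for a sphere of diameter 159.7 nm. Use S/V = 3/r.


Radius r = 159.7/2 = 79.85 nm
S/V = 3 / r = 3 / 79.85
S/V = 0.0376 nm^-1

0.0376


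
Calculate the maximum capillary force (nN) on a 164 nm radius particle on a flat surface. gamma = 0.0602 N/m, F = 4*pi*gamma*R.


Convert radius: R = 164 nm = 1.64e-07 m
F = 4 * pi * gamma * R
F = 4 * pi * 0.0602 * 1.64e-07
F = 1.24065e-07 N = 124.0653 nN

124.0653


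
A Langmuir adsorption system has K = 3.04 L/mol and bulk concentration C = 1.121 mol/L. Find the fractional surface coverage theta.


Langmuir isotherm: theta = K*C / (1 + K*C)
K*C = 3.04 * 1.121 = 3.40784
theta = 3.40784 / (1 + 3.40784) = 3.40784 / 4.40784
theta = 0.7731

0.7731


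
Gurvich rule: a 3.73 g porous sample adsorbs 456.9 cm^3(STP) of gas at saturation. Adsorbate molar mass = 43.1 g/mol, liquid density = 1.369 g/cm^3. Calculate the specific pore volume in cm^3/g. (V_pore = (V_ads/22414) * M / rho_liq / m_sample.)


Moles adsorbed n = V_ads / 22414 = 456.9 / 22414 = 2.038458e-02 mol
Liquid volume V_liq = n * M / rho_liq = 2.038458e-02 * 43.1 / 1.369 = 0.64176 cm^3
Specific pore volume V_pore = V_liq / m_sample = 0.64176 / 3.73
V_pore = 0.1721 cm^3/g

0.1721


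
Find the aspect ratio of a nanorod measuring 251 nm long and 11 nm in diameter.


Aspect ratio AR = length / diameter
AR = 251 / 11
AR = 22.82

22.82


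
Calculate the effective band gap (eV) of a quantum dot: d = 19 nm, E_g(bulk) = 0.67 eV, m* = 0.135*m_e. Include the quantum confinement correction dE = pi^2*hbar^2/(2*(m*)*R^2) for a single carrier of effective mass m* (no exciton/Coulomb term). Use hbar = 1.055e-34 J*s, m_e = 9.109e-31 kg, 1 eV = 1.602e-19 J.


Radius R = 19/2 nm = 9.5e-09 m
Confinement energy dE = pi^2 * hbar^2 / (2 * m_eff * m_e * R^2)
dE = pi^2 * (1.055e-34)^2 / (2 * 0.135 * 9.109e-31 * (9.5e-09)^2) J, divided by 1.602e-19 J/eV
dE = 0.0309 eV
Total band gap = E_g(bulk) + dE = 0.67 + 0.0309 = 0.7009 eV

0.7009


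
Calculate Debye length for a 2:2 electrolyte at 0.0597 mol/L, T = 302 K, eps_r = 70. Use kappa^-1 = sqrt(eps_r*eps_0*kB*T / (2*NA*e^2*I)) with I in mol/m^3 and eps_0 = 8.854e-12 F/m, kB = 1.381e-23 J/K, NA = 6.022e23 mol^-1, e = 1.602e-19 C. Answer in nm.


Ionic strength I = 0.0597 * 2^2 * 1000 = 238.8 mol/m^3
kappa^-1 = sqrt(70 * 8.854e-12 * 1.381e-23 * 302 / (2 * 6.022e23 * (1.602e-19)^2 * 238.8))
kappa^-1 = 0.592 nm

0.592


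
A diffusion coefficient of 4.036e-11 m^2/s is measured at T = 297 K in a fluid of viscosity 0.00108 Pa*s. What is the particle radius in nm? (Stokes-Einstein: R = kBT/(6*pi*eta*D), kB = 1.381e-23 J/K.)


Stokes-Einstein: R = kB*T / (6*pi*eta*D)
R = 1.381e-23 * 297 / (6 * pi * 0.00108 * 4.036e-11)
R = 4.99199e-09 m = 4.99 nm

4.99


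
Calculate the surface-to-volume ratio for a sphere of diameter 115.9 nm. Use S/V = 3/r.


Radius r = 115.9/2 = 57.95 nm
S/V = 3 / r = 3 / 57.95
S/V = 0.0518 nm^-1

0.0518


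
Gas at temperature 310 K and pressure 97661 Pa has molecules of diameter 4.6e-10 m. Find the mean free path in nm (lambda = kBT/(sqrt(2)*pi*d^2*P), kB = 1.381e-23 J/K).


Mean free path: lambda = kB*T / (sqrt(2) * pi * d^2 * P)
lambda = 1.381e-23 * 310 / (sqrt(2) * pi * (4.6e-10)^2 * 97661)
lambda = 4.66287e-08 m
lambda = 46.63 nm

46.63


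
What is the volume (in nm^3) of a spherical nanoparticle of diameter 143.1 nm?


Radius r = 143.1/2 = 71.55 nm
Volume V = (4/3) * pi * r^3
V = (4/3) * pi * (71.55)^3
V = 1534325.57 nm^3

1534325.57


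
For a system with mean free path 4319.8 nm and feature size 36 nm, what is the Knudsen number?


Knudsen number Kn = lambda / L
Kn = 4319.8 / 36
Kn = 119.9944

119.9944


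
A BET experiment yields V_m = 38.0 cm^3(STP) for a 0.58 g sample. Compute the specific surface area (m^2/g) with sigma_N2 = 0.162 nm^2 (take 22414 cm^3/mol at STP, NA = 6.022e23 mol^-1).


Number of moles in monolayer = V_m / 22414 = 38.0 / 22414 = 0.00169537
Number of molecules = moles * NA = 0.00169537 * 6.022e23
SA = molecules * sigma / mass
SA = (38.0 / 22414) * 6.022e23 * 0.162e-18 / 0.58
SA = 285.2 m^2/g

285.2


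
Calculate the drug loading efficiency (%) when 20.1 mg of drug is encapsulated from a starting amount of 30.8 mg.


Drug loading efficiency = (drug loaded / drug initial) * 100
DLE = 20.1 / 30.8 * 100
DLE = 0.6526 * 100
DLE = 65.26%

65.26


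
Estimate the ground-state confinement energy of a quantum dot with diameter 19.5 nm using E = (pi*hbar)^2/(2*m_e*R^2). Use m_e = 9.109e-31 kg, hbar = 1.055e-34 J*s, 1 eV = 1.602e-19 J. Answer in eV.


Radius R = 19.5/2 = 9.75 nm = 9.75e-09 m
E = (pi * 1.055e-34)^2 / (2 * 9.109e-31 * (9.75e-09)^2)
E(J) = 6.343e-22
E = E(J) / 1.602e-19 = 0.004 eV

0.004


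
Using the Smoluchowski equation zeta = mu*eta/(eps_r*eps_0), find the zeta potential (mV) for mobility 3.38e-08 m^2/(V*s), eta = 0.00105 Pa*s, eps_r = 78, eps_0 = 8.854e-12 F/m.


Smoluchowski equation: zeta = mu * eta / (eps_r * eps_0)
zeta = 3.38e-08 * 0.00105 / (78 * 8.854e-12)
zeta = 0.051389 V = 51.39 mV

51.39


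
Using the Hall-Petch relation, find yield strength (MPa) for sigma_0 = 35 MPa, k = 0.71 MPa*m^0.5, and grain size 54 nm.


d = 54 nm = 5.4e-08 m
sqrt(d) = 0.000232379
Hall-Petch contribution = k / sqrt(d) = 0.71 / 0.000232379 = 3055.4 MPa
sigma = sigma_0 + k/sqrt(d) = 35 + 3055.4 = 3090.4 MPa

3090.4
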